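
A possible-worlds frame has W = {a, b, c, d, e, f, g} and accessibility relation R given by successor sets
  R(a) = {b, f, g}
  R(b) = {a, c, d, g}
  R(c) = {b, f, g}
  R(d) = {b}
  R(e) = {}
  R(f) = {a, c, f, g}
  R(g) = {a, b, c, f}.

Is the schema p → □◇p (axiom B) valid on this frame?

Axiom B corresponds to the accessibility relation being symmetric.
Symmetric: yes — every pair in R has its reverse in R.

Yes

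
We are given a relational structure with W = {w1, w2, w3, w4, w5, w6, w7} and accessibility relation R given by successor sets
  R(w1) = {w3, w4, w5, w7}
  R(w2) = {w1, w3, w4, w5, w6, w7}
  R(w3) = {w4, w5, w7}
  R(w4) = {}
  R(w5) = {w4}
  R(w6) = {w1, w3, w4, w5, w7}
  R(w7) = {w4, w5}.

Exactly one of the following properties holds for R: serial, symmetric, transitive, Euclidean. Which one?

Serial: no — w4 has no R-successor.
Symmetric: no — w1 R w3 but not w3 R w1.
Transitive: yes — every two-step R-path is closed by a direct edge.
Euclidean: no — w1 R w4 and w1 R w3, but not w4 R w3.
Only transitive holds.

transitive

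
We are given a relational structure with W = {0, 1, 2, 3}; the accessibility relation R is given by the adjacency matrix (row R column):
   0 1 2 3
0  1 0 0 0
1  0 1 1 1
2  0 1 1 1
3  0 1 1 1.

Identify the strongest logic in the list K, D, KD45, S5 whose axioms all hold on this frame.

S5

Serial (axiom D): yes — every world has a successor (e.g. 0 R 0).
Euclidean (axiom 5): yes — any two successors of a common world are R-related.
Transitive (axiom 4): yes — every two-step R-path is closed by a direct edge.
Reflexive (axiom T): yes — every world is R-related to itself.
So F validates K, D, KD45, S5. The strongest is S5.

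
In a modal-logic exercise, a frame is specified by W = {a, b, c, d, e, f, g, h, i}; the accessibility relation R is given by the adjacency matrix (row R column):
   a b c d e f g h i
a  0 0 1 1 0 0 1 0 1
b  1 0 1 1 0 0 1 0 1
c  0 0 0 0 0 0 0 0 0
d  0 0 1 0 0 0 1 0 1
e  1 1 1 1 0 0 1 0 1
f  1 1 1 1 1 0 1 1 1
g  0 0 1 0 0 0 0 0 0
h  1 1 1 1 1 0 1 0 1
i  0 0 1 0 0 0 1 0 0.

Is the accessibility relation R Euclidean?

No

Euclidean: no — a R c and a R d, but not c R d.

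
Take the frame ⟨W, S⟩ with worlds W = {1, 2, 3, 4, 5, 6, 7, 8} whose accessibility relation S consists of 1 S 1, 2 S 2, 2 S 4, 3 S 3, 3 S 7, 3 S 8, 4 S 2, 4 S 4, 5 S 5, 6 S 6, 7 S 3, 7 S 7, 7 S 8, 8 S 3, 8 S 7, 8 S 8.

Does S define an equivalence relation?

Reflexive: yes — every world is S-related to itself.
Symmetric: yes — every pair in S has its reverse in S.
Transitive: yes — every two-step S-path is closed by a direct edge.
So S is an equivalence relation.

Yes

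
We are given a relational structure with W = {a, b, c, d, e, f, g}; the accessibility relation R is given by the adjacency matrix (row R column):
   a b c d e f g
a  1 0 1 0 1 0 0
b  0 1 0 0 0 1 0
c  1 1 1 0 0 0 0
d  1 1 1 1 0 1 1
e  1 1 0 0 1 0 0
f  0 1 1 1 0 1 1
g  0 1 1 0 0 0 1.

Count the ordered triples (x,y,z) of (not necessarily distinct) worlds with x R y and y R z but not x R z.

14

Enumerating: (a,c,b), (a,e,b), (b,f,c), (b,f,d), (b,f,g), (c,a,e), (c,b,f), (d,a,e), (e,a,c), (e,b,f), (f,c,a), (f,d,a), (g,b,f), (g,c,a).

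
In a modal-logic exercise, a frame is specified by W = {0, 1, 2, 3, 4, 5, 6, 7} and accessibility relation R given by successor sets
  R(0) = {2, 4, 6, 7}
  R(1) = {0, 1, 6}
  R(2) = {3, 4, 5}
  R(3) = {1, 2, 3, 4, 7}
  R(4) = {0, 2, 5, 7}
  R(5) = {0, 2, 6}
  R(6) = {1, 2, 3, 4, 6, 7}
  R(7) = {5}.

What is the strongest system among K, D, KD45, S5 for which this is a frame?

Serial (axiom D): yes — every world has a successor (e.g. 0 R 2).
Euclidean (axiom 5): no — 0 R 2 and 0 R 6, but not 2 R 6.
Transitive (axiom 4): no — 0 R 2 and 2 R 3, but not 0 R 3.
Reflexive (axiom T): no — 0 is not related to itself.
So F validates K, D; KD45 would additionally require R to be Euclidean and transitive. The strongest is D.

D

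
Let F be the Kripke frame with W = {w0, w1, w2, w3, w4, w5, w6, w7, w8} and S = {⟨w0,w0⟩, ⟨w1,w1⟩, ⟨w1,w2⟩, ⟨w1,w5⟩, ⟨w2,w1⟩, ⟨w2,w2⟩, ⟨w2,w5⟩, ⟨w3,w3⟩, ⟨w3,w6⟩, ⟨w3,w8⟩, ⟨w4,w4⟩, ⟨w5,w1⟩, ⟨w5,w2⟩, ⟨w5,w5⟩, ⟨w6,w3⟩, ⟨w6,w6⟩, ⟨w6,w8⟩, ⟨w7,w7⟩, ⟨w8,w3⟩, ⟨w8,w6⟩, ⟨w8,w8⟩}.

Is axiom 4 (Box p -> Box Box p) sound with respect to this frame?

The schema 4 characterises exactly the transitive frames.
Transitive: yes — every two-step S-path is closed by a direct edge.

Yes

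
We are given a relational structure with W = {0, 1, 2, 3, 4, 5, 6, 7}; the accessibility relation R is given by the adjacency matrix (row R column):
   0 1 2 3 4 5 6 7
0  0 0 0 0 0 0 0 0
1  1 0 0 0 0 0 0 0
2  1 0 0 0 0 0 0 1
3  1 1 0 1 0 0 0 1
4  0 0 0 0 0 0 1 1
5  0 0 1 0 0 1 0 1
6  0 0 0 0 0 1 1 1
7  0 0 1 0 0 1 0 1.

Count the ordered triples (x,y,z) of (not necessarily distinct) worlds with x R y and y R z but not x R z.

11

Enumerating: (2,7,2), (2,7,5), (3,7,2), (3,7,5), (4,6,5), (4,7,2), (4,7,5), (5,2,0), (6,5,2), (6,7,2), (7,2,0).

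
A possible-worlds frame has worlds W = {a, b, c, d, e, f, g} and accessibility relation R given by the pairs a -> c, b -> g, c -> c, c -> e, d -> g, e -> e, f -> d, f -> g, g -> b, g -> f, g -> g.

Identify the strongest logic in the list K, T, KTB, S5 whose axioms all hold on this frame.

K

Reflexive (axiom T): no — a is not related to itself.
Symmetric (axiom B): no — a R c but not c R a.
Euclidean (axiom 5): no — f R g and f R d, but not g R d.
So F validates K; T would additionally require R to be reflexive. The strongest is K.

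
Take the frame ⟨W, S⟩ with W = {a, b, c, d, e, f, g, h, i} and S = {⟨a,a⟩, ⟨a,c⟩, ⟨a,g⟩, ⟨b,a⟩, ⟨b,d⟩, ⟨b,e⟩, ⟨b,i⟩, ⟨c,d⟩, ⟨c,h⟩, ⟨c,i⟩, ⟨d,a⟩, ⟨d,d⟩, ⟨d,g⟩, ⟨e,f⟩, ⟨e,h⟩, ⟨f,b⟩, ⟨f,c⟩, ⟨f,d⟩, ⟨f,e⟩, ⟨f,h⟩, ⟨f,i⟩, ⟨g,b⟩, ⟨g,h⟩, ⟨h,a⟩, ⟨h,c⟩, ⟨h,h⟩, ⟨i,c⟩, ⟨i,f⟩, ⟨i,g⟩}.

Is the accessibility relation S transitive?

No

Transitive: no — a S c and c S d, but not a S d.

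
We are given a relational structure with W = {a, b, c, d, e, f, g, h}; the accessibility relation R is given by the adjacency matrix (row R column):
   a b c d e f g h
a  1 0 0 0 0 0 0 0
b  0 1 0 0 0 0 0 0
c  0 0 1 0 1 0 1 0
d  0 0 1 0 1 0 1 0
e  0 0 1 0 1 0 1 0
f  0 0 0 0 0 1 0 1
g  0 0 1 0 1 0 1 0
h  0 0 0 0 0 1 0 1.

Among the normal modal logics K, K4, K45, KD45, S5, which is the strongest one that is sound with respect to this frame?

KD45

Transitive (axiom 4): yes — every two-step R-path is closed by a direct edge.
Euclidean (axiom 5): yes — any two successors of a common world are R-related.
Serial (axiom D): yes — every world has a successor (e.g. a R a).
Reflexive (axiom T): no — d is not related to itself.
So F validates K, K4, K45, KD45; S5 would additionally require R to be reflexive. The strongest is KD45.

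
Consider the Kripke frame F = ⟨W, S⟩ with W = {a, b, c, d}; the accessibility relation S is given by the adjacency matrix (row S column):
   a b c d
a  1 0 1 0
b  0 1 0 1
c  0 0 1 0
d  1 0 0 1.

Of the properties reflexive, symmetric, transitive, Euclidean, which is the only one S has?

reflexive

Reflexive: yes — every world is S-related to itself.
Symmetric: no — a S c but not c S a.
Transitive: no — b S d and d S a, but not b S a.
Euclidean: no — a S c and a S a, but not c S a.
Only reflexive holds.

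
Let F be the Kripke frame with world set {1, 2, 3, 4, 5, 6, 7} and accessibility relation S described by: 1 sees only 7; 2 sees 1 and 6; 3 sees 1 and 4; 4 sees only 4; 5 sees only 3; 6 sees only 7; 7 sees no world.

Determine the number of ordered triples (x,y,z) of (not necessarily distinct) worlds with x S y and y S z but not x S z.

5

Enumerating: (2,1,7), (2,6,7), (3,1,7), (5,3,1), (5,3,4).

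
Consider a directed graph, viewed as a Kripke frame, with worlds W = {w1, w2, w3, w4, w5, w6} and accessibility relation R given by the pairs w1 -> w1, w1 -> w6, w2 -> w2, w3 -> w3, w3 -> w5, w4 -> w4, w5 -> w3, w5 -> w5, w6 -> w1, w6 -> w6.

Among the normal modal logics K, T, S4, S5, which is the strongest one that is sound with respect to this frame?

Reflexive (axiom T): yes — every world is R-related to itself.
Transitive (axiom 4): yes — every two-step R-path is closed by a direct edge.
Euclidean (axiom 5): yes — any two successors of a common world are R-related.
So F validates K, T, S4, S5. The strongest is S5.

S5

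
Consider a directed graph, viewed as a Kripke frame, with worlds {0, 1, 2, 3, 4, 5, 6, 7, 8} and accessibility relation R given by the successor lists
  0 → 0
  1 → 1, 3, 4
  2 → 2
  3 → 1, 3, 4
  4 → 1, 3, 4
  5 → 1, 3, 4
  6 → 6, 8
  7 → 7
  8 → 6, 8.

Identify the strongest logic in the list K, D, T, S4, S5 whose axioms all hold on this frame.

D

Serial (axiom D): yes — every world has a successor (e.g. 0 R 0).
Reflexive (axiom T): no — 5 is not related to itself.
Transitive (axiom 4): yes — every two-step R-path is closed by a direct edge.
Euclidean (axiom 5): yes — any two successors of a common world are R-related.
So F validates K, D; T would additionally require R to be reflexive. The strongest is D.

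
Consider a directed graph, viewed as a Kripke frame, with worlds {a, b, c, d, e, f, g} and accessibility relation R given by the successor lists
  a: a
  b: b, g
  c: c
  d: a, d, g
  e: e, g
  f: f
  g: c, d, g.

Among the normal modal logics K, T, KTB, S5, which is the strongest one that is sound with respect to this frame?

Reflexive (axiom T): yes — every world is R-related to itself.
Symmetric (axiom B): no — b R g but not g R b.
Euclidean (axiom 5): no — d R a and d R g, but not a R g.
So F validates K, T; KTB would additionally require R to be symmetric. The strongest is T.

T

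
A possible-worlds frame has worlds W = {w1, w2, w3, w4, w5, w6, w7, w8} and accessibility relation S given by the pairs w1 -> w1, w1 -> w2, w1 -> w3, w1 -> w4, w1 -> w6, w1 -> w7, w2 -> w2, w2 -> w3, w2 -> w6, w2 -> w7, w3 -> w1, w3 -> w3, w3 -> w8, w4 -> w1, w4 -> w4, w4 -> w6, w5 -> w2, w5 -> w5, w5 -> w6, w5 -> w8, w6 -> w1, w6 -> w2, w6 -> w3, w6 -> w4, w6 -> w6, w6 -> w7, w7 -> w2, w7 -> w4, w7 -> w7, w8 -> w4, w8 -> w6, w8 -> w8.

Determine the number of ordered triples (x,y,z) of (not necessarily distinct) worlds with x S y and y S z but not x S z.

Enumerating: (w1,w3,w8), (w2,w3,w1), (w2,w3,w8), (w2,w6,w1), (w2,w6,w4), (w2,w7,w4), (w3,w1,w2), (w3,w1,w4), (w3,w1,w6), (w3,w1,w7), (w3,w8,w4), (w3,w8,w6), … and 23 more.
Total: 35.

35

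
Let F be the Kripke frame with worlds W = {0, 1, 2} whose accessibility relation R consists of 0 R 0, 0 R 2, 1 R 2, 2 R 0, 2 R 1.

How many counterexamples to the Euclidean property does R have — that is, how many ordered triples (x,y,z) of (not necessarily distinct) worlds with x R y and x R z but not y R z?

Enumerating: (0,2,2), (1,2,2), (2,0,1), (2,1,0), (2,1,1).

5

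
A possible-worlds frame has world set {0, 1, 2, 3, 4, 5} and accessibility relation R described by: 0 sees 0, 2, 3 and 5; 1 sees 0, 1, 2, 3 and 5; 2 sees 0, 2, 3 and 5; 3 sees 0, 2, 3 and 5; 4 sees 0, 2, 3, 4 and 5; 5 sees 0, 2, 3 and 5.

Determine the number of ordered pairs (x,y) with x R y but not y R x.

Enumerating: (1,0), (1,2), (1,3), (1,5), (4,0), (4,2), (4,3), (4,5).

8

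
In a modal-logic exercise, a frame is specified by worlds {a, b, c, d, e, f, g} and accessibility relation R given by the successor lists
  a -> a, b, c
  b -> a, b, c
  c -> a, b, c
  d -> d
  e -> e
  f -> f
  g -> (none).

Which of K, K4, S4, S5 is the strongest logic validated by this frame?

K4

Transitive (axiom 4): yes — every two-step R-path is closed by a direct edge.
Reflexive (axiom T): no — g is not related to itself.
Euclidean (axiom 5): yes — any two successors of a common world are R-related.
So F validates K, K4; S4 would additionally require R to be reflexive. The strongest is K4.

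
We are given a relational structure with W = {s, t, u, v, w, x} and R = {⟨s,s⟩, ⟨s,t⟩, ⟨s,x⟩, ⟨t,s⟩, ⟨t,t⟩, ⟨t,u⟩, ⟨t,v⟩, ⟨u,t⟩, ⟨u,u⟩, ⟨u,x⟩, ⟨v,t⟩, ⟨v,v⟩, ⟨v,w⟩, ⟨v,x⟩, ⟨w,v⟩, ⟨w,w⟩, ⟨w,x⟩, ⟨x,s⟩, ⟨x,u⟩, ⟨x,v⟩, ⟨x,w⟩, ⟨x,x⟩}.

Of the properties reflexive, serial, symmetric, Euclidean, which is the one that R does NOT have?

Reflexive: yes — every world is R-related to itself.
Serial: yes — every world has a successor (e.g. s R s).
Symmetric: yes — every pair in R has its reverse in R.
Euclidean: no — s R t and s R x, but not t R x.
Only Euclidean fails.

Euclidean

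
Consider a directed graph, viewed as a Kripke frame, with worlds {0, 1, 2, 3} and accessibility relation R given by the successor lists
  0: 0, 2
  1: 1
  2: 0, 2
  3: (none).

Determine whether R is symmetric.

Symmetric: yes — every pair in R has its reverse in R.

Yes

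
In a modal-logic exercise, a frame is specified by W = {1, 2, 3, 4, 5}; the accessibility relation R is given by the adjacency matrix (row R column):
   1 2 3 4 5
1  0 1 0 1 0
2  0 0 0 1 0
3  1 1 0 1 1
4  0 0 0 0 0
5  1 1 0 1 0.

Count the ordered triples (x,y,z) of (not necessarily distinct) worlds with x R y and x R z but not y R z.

Enumerating: (1,2,2), (1,4,2), (1,4,4), (2,4,4), (3,1,1), (3,1,5), (3,2,1), (3,2,2), (3,2,5), (3,4,1), (3,4,2), (3,4,4), … and 8 more.
Total: 20.

20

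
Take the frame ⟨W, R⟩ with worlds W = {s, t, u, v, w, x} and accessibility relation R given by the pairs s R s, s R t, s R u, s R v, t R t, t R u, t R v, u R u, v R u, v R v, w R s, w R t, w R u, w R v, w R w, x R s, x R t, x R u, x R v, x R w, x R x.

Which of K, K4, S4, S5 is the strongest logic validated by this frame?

S4

Transitive (axiom 4): yes — every two-step R-path is closed by a direct edge.
Reflexive (axiom T): yes — every world is R-related to itself.
Euclidean (axiom 5): no — s R u and s R t, but not u R t.
So F validates K, K4, S4; S5 would additionally require R to be Euclidean. The strongest is S4.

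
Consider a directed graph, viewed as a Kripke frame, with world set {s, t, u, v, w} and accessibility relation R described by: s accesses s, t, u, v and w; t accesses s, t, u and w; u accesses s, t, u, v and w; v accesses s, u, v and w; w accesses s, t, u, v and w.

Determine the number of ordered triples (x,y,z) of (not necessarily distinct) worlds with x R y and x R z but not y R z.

6

Enumerating: (s,t,v), (s,v,t), (u,t,v), (u,v,t), (w,t,v), (w,v,t).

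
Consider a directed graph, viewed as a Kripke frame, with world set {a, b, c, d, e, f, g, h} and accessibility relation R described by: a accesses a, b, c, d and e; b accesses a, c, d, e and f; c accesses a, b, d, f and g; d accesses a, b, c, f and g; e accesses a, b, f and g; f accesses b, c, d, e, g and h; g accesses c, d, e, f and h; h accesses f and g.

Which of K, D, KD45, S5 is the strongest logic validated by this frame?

D

Serial (axiom D): yes — every world has a successor (e.g. a R a).
Euclidean (axiom 5): no — a R c and a R e, but not c R e.
Transitive (axiom 4): no — a R b and b R f, but not a R f.
Reflexive (axiom T): no — b is not related to itself.
So F validates K, D; KD45 would additionally require R to be Euclidean and transitive. The strongest is D.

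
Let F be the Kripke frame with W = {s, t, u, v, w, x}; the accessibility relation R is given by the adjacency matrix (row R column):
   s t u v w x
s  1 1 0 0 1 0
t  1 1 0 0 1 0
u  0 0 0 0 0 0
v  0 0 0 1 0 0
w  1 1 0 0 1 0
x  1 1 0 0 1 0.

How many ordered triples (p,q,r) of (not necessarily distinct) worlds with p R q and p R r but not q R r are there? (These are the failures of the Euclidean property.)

R is Euclidean; there are no such tuples.

0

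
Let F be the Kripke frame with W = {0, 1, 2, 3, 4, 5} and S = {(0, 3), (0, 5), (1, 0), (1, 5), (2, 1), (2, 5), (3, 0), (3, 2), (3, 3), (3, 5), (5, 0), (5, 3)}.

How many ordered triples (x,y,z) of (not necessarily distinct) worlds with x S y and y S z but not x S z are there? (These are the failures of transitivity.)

Enumerating: (0,3,0), (0,3,2), (0,5,0), (1,0,3), (1,5,3), (2,1,0), (2,5,0), (2,5,3), (3,2,1), (5,0,5), (5,3,2), (5,3,5).

12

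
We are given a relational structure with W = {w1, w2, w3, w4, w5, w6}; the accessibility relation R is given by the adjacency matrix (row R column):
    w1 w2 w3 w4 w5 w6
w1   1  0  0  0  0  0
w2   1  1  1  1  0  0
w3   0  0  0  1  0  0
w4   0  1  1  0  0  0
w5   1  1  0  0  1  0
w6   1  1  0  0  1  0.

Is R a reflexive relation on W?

No

Reflexive: no — w3 is not related to itself.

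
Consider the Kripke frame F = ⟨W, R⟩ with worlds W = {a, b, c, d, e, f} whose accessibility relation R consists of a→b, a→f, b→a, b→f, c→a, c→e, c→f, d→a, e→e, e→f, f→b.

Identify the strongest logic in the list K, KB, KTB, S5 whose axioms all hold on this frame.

K

Symmetric (axiom B): no — a R f but not f R a.
Reflexive (axiom T): no — a is not related to itself.
Euclidean (axiom 5): no — b R f and b R a, but not f R a.
So F validates K; KB would additionally require R to be symmetric. The strongest is K.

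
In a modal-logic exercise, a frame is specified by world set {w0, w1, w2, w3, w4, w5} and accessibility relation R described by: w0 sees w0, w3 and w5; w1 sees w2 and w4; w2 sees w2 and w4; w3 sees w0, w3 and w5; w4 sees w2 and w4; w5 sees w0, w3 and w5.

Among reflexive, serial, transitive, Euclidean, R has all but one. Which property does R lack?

reflexive

Reflexive: no — w1 is not related to itself.
Serial: yes — every world has a successor (e.g. w0 R w0).
Transitive: yes — every two-step R-path is closed by a direct edge.
Euclidean: yes — any two successors of a common world are R-related.
Only reflexive fails.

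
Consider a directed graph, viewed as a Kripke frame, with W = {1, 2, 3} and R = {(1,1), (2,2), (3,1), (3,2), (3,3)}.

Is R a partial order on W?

Reflexive: yes — every world is R-related to itself.
Transitive: yes — every two-step R-path is closed by a direct edge.
Antisymmetric: yes — no distinct pair is related both ways.
So R is a partial order.

Yes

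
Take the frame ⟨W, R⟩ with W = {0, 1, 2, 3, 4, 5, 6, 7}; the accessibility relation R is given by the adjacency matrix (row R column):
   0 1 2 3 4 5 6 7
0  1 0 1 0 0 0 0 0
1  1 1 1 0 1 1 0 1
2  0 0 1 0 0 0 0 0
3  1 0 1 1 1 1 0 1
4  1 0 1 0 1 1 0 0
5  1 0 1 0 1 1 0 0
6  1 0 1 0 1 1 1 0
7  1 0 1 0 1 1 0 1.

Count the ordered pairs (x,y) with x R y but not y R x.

23

Enumerating: (0,2), (1,0), (1,2), (1,4), (1,5), (1,7), (3,0), (3,2), (3,4), (3,5), (3,7), (4,0), … and 11 more.
Total: 23.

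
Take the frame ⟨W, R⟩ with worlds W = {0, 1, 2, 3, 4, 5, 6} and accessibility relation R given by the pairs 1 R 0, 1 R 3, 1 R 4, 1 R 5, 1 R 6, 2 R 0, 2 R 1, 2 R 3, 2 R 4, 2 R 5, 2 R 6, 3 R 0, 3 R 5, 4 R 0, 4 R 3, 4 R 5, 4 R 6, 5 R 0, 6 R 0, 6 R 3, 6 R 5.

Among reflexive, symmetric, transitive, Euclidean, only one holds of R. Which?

Reflexive: no — 0 is not related to itself.
Symmetric: no — 1 R 0 but not 0 R 1.
Transitive: yes — every two-step R-path is closed by a direct edge.
Euclidean: no — 1 R 0 and 1 R 3, but not 0 R 3.
Only transitive holds.

transitive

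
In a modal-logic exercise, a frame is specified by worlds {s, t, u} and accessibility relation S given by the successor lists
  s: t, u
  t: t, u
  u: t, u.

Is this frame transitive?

Transitive: yes — every two-step S-path is closed by a direct edge.

Yes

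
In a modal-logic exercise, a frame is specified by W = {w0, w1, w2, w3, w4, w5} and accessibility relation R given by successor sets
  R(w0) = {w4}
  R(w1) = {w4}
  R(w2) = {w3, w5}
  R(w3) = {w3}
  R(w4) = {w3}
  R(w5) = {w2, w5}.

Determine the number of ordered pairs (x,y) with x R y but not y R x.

Enumerating: (w0,w4), (w1,w4), (w2,w3), (w4,w3).

4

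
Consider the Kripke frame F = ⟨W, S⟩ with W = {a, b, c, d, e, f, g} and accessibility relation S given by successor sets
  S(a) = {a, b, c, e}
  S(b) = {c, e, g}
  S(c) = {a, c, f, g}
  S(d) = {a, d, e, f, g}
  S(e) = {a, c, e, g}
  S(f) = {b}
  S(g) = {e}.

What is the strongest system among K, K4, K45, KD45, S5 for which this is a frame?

Transitive (axiom 4): no — a S b and b S g, but not a S g.
Euclidean (axiom 5): no — a S c and a S b, but not c S b.
Serial (axiom D): yes — every world has a successor (e.g. a S a).
Reflexive (axiom T): no — b is not related to itself.
So F validates K; K4 would additionally require S to be transitive. The strongest is K.

K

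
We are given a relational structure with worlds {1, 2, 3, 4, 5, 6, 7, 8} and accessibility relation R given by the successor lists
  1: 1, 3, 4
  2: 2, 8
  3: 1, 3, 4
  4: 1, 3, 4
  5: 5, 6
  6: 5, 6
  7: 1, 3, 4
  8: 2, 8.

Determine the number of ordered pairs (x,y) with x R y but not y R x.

3

Enumerating: (7,1), (7,3), (7,4).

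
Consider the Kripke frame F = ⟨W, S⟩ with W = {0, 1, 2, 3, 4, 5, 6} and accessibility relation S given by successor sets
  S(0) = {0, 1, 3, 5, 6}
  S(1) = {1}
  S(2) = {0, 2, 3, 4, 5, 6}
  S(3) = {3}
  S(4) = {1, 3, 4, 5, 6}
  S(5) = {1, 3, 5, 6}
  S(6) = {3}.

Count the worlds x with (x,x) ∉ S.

1

Enumerating: 6.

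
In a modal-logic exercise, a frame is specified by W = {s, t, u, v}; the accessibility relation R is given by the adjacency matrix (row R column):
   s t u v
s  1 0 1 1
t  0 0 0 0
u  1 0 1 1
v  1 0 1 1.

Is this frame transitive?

Transitive: yes — every two-step R-path is closed by a direct edge.

Yes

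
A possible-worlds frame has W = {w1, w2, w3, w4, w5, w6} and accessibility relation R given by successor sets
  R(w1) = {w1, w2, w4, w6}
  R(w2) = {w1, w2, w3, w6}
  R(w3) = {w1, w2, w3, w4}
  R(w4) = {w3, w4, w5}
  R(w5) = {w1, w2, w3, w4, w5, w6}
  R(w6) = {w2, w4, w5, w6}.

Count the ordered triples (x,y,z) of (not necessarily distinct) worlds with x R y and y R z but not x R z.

21

Enumerating: (w1,w2,w3), (w1,w4,w3), (w1,w4,w5), (w1,w6,w5), (w2,w1,w4), (w2,w3,w4), (w2,w6,w4), (w2,w6,w5), (w3,w1,w6), (w3,w2,w6), (w3,w4,w5), (w4,w3,w1), … and 9 more.
Total: 21.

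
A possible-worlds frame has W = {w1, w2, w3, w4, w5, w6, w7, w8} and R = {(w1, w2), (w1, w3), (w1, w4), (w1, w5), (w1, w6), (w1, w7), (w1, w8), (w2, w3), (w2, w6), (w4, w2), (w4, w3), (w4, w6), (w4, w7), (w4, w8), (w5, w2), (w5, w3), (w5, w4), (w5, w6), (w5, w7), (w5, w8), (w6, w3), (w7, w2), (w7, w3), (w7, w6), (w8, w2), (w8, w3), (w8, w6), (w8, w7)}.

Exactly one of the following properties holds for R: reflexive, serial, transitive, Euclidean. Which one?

Reflexive: no — w1 is not related to itself.
Serial: no — w3 has no R-successor.
Transitive: yes — every two-step R-path is closed by a direct edge.
Euclidean: no — w1 R w2 and w1 R w4, but not w2 R w4.
Only transitive holds.

transitive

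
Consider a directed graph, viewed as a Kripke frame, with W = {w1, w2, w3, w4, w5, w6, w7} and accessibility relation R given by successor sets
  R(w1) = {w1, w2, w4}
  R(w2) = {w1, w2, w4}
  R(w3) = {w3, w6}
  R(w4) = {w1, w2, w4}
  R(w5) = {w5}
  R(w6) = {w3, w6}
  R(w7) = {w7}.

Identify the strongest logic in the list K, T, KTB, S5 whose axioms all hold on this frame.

S5

Reflexive (axiom T): yes — every world is R-related to itself.
Symmetric (axiom B): yes — every pair in R has its reverse in R.
Euclidean (axiom 5): yes — any two successors of a common world are R-related.
So F validates K, T, KTB, S5. The strongest is S5.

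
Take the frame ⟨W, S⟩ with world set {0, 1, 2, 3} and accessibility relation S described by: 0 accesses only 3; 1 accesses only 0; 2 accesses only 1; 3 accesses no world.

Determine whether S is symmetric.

No

Symmetric: no — 0 S 3 but not 3 S 0.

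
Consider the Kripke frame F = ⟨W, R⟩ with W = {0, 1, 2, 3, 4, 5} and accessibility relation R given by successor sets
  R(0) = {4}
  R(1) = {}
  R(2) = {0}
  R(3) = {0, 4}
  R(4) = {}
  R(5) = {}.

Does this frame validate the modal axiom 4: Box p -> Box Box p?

No

The schema 4 characterises exactly the transitive frames.
Transitive: no — 2 R 0 and 0 R 4, but not 2 R 4.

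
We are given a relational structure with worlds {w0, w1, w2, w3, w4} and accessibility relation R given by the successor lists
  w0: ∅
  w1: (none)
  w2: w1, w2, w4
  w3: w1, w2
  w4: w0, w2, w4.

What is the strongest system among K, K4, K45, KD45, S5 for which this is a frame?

Transitive (axiom 4): no — w2 R w4 and w4 R w0, but not w2 R w0.
Euclidean (axiom 5): no — w2 R w1 and w2 R w4, but not w1 R w4.
Serial (axiom D): no — w0 has no R-successor.
Reflexive (axiom T): no — w0 is not related to itself.
So F validates K; K4 would additionally require R to be transitive. The strongest is K.

K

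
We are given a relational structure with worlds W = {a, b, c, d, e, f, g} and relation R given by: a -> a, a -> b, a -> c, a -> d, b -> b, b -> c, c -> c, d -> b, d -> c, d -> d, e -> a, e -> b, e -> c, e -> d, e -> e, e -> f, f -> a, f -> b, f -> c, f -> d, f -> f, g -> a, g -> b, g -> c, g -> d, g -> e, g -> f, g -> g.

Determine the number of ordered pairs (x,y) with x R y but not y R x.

21

Enumerating: (a,b), (a,c), (a,d), (b,c), (d,b), (d,c), (e,a), (e,b), (e,c), (e,d), (e,f), (f,a), … and 9 more.
Total: 21.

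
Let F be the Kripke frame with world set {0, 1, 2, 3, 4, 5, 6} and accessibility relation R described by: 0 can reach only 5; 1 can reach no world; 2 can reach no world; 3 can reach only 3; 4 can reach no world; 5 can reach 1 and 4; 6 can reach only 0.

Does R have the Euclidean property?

Euclidean: no — 5 R 1 and 5 R 4, but not 1 R 4.

No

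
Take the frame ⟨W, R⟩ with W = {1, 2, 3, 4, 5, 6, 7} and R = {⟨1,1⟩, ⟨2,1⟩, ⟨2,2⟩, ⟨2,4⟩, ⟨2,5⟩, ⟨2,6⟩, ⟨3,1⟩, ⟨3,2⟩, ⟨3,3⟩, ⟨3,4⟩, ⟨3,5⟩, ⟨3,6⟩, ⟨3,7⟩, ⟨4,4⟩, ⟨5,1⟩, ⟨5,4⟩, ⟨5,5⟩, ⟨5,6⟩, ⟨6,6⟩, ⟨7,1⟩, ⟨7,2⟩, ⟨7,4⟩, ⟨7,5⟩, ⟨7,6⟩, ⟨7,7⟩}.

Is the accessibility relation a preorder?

Yes

Reflexive: yes — every world is R-related to itself.
Transitive: yes — every two-step R-path is closed by a direct edge.
So R is a preorder.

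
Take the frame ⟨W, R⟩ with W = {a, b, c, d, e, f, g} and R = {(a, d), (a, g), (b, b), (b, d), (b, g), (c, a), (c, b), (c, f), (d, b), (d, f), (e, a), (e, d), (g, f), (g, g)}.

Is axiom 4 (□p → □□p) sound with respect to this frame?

The schema 4 characterises exactly the transitive frames.
Transitive: no — a R d and d R b, but not a R b.

No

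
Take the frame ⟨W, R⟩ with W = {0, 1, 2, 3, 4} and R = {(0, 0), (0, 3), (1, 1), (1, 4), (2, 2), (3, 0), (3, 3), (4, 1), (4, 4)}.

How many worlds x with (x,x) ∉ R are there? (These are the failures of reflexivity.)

R is reflexive; there are no such worlds.

0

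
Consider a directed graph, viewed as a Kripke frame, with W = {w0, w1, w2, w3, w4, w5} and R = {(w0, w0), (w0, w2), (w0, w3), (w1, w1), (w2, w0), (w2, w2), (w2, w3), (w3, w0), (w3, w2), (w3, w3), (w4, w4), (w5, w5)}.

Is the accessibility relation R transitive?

Transitive: yes — every two-step R-path is closed by a direct edge.

Yes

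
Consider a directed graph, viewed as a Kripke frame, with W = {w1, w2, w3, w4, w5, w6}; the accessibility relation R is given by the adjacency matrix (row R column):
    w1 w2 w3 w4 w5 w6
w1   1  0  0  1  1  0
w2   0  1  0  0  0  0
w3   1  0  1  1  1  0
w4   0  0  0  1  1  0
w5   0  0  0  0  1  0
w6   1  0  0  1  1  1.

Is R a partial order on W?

Reflexive: yes — every world is R-related to itself.
Transitive: yes — every two-step R-path is closed by a direct edge.
Antisymmetric: yes — no distinct pair is related both ways.
So R is a partial order.

Yes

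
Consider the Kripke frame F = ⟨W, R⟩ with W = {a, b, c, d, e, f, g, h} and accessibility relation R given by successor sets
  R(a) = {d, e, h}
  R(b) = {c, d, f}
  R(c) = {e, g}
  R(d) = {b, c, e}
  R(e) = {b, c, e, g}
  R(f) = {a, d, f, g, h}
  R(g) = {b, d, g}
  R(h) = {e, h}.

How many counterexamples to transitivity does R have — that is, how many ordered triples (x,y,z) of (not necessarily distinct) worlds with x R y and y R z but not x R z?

Enumerating: (a,d,b), (a,d,c), (a,e,b), (a,e,c), (a,e,g), (b,c,e), (b,c,g), (b,d,b), (b,d,e), (b,f,a), (b,f,g), (b,f,h), … and 24 more.
Total: 36.

36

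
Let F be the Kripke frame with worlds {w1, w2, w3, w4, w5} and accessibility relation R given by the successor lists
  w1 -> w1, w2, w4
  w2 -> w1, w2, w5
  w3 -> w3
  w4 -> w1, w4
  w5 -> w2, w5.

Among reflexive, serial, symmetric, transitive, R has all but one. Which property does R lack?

Reflexive: yes — every world is R-related to itself.
Serial: yes — every world has a successor (e.g. w1 R w1).
Symmetric: yes — every pair in R has its reverse in R.
Transitive: no — w1 R w2 and w2 R w5, but not w1 R w5.
Only transitive fails.

transitive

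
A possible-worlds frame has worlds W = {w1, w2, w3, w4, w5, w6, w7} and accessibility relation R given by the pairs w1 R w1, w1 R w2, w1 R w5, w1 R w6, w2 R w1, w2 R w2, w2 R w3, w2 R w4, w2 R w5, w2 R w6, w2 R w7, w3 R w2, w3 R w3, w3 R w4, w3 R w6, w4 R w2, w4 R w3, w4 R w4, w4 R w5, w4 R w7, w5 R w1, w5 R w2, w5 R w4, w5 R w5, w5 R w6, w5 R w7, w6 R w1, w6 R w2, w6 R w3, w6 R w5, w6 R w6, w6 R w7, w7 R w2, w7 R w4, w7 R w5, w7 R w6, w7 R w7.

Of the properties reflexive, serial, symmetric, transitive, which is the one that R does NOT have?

transitive

Reflexive: yes — every world is R-related to itself.
Serial: yes — every world has a successor (e.g. w1 R w1).
Symmetric: yes — every pair in R has its reverse in R.
Transitive: no — w1 R w2 and w2 R w3, but not w1 R w3.
Only transitive fails.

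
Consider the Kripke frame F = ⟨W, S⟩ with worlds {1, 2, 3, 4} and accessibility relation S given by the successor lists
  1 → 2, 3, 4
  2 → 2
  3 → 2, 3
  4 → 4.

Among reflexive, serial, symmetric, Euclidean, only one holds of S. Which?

Reflexive: no — 1 is not related to itself.
Serial: yes — every world has a successor (e.g. 1 S 2).
Symmetric: no — 1 S 2 but not 2 S 1.
Euclidean: no — 1 S 2 and 1 S 3, but not 2 S 3.
Only serial holds.

serial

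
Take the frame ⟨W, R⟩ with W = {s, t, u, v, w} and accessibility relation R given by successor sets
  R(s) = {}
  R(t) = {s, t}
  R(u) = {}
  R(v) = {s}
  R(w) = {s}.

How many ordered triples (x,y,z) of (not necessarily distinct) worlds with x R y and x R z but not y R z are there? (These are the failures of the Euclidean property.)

Enumerating: (t,s,s), (t,s,t), (v,s,s), (w,s,s).

4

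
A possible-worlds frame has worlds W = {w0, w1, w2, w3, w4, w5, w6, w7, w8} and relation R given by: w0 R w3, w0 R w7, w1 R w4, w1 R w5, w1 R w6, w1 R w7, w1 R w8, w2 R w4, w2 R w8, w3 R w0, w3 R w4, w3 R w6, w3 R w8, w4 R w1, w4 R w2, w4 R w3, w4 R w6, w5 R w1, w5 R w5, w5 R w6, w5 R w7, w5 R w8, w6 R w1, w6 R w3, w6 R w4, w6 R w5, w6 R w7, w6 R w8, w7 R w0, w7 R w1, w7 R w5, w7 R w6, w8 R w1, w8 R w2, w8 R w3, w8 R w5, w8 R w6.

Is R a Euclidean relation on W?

No

Euclidean: no — w0 R w3 and w0 R w7, but not w3 R w7.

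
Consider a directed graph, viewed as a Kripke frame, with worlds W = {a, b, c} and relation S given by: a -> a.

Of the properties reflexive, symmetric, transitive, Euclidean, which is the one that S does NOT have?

reflexive

Reflexive: no — b is not related to itself.
Symmetric: yes — every pair in S has its reverse in S.
Transitive: yes — every two-step S-path is closed by a direct edge.
Euclidean: yes — any two successors of a common world are S-related.
Only reflexive fails.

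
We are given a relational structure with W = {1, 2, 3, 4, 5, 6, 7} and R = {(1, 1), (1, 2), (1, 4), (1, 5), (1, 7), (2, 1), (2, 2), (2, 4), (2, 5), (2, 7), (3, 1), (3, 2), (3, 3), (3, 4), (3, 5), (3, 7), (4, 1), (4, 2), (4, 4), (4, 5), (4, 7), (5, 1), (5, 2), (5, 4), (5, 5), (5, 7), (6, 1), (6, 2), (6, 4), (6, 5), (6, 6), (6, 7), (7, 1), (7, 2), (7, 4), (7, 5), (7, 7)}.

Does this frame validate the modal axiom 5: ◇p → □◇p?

No

By correspondence theory, 5 is valid on a frame iff R is Euclidean.
Euclidean: no — 3 R 1 and 3 R 3, but not 1 R 3.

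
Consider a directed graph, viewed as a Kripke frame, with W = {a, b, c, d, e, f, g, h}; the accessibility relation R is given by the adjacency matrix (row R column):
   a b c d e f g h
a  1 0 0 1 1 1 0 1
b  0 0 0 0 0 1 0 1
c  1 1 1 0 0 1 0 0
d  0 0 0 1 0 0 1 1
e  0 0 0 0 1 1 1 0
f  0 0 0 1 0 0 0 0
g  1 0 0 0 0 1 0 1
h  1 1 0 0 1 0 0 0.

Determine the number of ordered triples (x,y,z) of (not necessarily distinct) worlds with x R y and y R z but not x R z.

34

Enumerating: (a,d,g), (a,e,g), (a,h,b), (b,f,d), (b,h,a), (b,h,b), (b,h,e), (c,a,d), (c,a,e), (c,a,h), (c,b,h), (c,f,d), … and 22 more.
Total: 34.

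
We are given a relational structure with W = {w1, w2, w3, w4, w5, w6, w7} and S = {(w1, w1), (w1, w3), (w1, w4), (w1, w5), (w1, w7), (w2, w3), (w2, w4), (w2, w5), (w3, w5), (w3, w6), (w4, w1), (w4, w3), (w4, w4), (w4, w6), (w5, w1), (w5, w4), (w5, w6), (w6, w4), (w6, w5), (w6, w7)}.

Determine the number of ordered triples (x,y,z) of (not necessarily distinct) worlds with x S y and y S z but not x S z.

28

Enumerating: (w1,w3,w6), (w1,w4,w6), (w1,w5,w6), (w2,w3,w6), (w2,w4,w1), (w2,w4,w6), (w2,w5,w1), (w2,w5,w6), (w3,w5,w1), (w3,w5,w4), (w3,w6,w4), (w3,w6,w7), … and 16 more.
Total: 28.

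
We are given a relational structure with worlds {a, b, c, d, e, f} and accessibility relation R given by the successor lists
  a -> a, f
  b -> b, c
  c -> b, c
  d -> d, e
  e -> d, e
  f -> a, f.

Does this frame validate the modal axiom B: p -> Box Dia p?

By correspondence theory, B is valid on a frame iff R is symmetric.
Symmetric: yes — every pair in R has its reverse in R.

Yes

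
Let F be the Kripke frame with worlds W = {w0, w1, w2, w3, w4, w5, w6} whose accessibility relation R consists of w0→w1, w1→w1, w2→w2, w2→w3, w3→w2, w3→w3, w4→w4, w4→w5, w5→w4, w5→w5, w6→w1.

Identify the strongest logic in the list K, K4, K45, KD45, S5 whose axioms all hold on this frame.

Transitive (axiom 4): yes — every two-step R-path is closed by a direct edge.
Euclidean (axiom 5): yes — any two successors of a common world are R-related.
Serial (axiom D): yes — every world has a successor (e.g. w0 R w1).
Reflexive (axiom T): no — w0 is not related to itself.
So F validates K, K4, K45, KD45; S5 would additionally require R to be reflexive. The strongest is KD45.

KD45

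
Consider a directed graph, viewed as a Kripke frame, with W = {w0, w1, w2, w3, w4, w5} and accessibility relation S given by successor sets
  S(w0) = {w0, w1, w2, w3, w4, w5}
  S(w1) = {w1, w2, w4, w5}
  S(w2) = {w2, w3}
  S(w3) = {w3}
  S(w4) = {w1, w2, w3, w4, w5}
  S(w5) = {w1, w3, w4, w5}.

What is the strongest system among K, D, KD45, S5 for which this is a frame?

D

Serial (axiom D): yes — every world has a successor (e.g. w0 S w0).
Euclidean (axiom 5): no — w0 S w1 and w0 S w3, but not w1 S w3.
Transitive (axiom 4): no — w1 S w2 and w2 S w3, but not w1 S w3.
Reflexive (axiom T): yes — every world is S-related to itself.
So F validates K, D; KD45 would additionally require S to be Euclidean and transitive. The strongest is D.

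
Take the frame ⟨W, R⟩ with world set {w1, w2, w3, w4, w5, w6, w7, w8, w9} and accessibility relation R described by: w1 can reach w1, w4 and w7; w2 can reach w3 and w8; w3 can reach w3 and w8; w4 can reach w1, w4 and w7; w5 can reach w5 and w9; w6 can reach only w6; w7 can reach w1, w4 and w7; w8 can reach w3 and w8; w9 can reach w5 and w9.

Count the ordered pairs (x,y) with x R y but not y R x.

2

Enumerating: (w2,w3), (w2,w8).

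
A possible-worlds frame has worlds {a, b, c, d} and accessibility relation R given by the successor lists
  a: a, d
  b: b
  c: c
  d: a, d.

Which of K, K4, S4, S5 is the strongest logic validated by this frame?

S5

Transitive (axiom 4): yes — every two-step R-path is closed by a direct edge.
Reflexive (axiom T): yes — every world is R-related to itself.
Euclidean (axiom 5): yes — any two successors of a common world are R-related.
So F validates K, K4, S4, S5. The strongest is S5.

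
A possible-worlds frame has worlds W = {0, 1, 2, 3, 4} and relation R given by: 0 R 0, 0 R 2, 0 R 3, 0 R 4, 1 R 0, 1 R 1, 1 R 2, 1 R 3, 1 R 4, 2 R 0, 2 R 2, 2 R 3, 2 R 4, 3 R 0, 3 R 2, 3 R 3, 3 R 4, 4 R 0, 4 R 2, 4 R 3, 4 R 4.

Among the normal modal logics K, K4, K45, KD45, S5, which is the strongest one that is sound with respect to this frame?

K4

Transitive (axiom 4): yes — every two-step R-path is closed by a direct edge.
Euclidean (axiom 5): no — 1 R 0 and 1 R 1, but not 0 R 1.
Serial (axiom D): yes — every world has a successor (e.g. 0 R 0).
Reflexive (axiom T): yes — every world is R-related to itself.
So F validates K, K4; K45 would additionally require R to be Euclidean. The strongest is K4.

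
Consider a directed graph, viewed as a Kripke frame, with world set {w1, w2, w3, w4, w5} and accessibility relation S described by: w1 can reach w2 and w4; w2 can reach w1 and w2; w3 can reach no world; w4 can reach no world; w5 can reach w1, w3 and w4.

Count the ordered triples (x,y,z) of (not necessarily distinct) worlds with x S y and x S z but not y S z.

12

Enumerating: (w1,w2,w4), (w1,w4,w2), (w1,w4,w4), (w2,w1,w1), (w5,w1,w1), (w5,w1,w3), (w5,w3,w1), (w5,w3,w3), (w5,w3,w4), (w5,w4,w1), (w5,w4,w3), (w5,w4,w4).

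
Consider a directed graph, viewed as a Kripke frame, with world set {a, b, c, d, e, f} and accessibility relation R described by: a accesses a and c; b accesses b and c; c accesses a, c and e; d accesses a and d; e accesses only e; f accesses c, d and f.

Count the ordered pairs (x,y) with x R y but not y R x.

Enumerating: (b,c), (c,e), (d,a), (f,c), (f,d).

5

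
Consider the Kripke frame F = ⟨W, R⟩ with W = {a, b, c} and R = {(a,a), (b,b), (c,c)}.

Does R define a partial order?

Reflexive: yes — every world is R-related to itself.
Transitive: yes — every two-step R-path is closed by a direct edge.
Antisymmetric: yes — no distinct pair is related both ways.
So R is a partial order.

Yes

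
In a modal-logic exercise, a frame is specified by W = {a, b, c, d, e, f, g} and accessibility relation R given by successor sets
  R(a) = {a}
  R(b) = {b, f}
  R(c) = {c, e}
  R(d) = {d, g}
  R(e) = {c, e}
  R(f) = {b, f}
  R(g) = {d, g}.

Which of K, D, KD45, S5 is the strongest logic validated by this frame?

S5

Serial (axiom D): yes — every world has a successor (e.g. a R a).
Euclidean (axiom 5): yes — any two successors of a common world are R-related.
Transitive (axiom 4): yes — every two-step R-path is closed by a direct edge.
Reflexive (axiom T): yes — every world is R-related to itself.
So F validates K, D, KD45, S5. The strongest is S5.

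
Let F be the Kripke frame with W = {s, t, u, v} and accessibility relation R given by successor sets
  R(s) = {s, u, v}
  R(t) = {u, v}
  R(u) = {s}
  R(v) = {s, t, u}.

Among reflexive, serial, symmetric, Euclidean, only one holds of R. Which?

Reflexive: no — t is not related to itself.
Serial: yes — every world has a successor (e.g. s R s).
Symmetric: no — t R u but not u R t.
Euclidean: no — s R u and s R v, but not u R v.
Only serial holds.

serial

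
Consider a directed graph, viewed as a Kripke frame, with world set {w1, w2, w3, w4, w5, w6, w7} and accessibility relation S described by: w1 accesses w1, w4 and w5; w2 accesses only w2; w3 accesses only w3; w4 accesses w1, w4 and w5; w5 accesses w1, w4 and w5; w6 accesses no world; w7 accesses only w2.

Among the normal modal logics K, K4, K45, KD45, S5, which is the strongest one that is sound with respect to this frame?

K45

Transitive (axiom 4): yes — every two-step S-path is closed by a direct edge.
Euclidean (axiom 5): yes — any two successors of a common world are S-related.
Serial (axiom D): no — w6 has no S-successor.
Reflexive (axiom T): no — w6 is not related to itself.
So F validates K, K4, K45; KD45 would additionally require S to be serial. The strongest is K45.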